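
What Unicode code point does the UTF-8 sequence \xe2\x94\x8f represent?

U+250F

Leading byte 0xE2 = 11100010 matches 1110xxxx → 3-byte sequence.
Byte 1: 0xE2 = 11100010, payload 0010 (4 bits).
Byte 2: 0x94 = 10010100 (10xxxxxx ✓), payload 010100.
Byte 3: 0x8F = 10001111 (10xxxxxx ✓), payload 001111.
Concatenate: 0010010100001111 = 0x250F (16 bits → U+250F).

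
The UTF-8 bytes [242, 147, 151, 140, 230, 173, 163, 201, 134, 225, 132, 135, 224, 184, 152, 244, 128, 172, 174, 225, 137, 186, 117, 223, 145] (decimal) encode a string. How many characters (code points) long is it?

9

Byte at offset 0: 0xF2 = 11110010 → 4-byte char (#1). Advance 4.
Byte at offset 4: 0xE6 = 11100110 → 3-byte char (#2). Advance 3.
Byte at offset 7: 0xC9 = 11001001 → 2-byte char (#3). Advance 2.
Byte at offset 9: 0xE1 = 11100001 → 3-byte char (#4). Advance 3.
Byte at offset 12: 0xE0 = 11100000 → 3-byte char (#5). Advance 3.
Byte at offset 15: 0xF4 = 11110100 → 4-byte char (#6). Advance 4.
Byte at offset 19: 0xE1 = 11100001 → 3-byte char (#7). Advance 3.
Byte at offset 22: 0x75 = 01110101 → 1-byte char (#8). Advance 1.
Byte at offset 23: 0xDF = 11011111 → 2-byte char (#9). Advance 2.
Reached end at offset 25 after 9 code points.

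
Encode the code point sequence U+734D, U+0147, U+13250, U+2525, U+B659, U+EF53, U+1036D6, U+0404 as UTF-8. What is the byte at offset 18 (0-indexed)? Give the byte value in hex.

0xF4

U+734D → 3-byte form E7 8D 8D at offsets 0–2.
U+0147 → 2-byte form C5 87 at offsets 3–4.
U+13250 → 4-byte form F0 93 89 90 at offsets 5–8.
U+2525 → 3-byte form E2 94 A5 at offsets 9–11.
U+B659 → 3-byte form EB 99 99 at offsets 12–14.
U+EF53 → 3-byte form EE BD 93 at offsets 15–17.
U+1036D6 → 4-byte form F4 83 9B 96 at offsets 18–21.
Offset 18 falls in char 7's range; it's byte 1 of F4 83 9B 96 = 0xF4.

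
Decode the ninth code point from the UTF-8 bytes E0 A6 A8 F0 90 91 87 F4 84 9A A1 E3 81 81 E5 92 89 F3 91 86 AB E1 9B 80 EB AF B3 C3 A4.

U+00E4

Offset 0: leading byte 0xE0 = 11100000 → 3-byte char #1 = E0 A6 A8.
Offset 3: leading byte 0xF0 = 11110000 → 4-byte char #2 = F0 90 91 87.
Offset 7: leading byte 0xF4 = 11110100 → 4-byte char #3 = F4 84 9A A1.
Offset 11: leading byte 0xE3 = 11100011 → 3-byte char #4 = E3 81 81.
Offset 14: leading byte 0xE5 = 11100101 → 3-byte char #5 = E5 92 89.
Offset 17: leading byte 0xF3 = 11110011 → 4-byte char #6 = F3 91 86 AB.
Offset 21: leading byte 0xE1 = 11100001 → 3-byte char #7 = E1 9B 80.
Offset 24: leading byte 0xEB = 11101011 → 3-byte char #8 = EB AF B3.
Offset 27: leading byte 0xC3 = 11000011 → 2-byte char #9 = C3 A4.
Leading byte 0xC3 = 11000011 matches 110xxxxx → 2-byte sequence.
Byte 1: 0xC3 = 11000011, payload 00011 (5 bits).
Byte 2: 0xA4 = 10100100 (10xxxxxx ✓), payload 100100.
Concatenate: 00011100100 = 0xE4 (11 bits → U+00E4).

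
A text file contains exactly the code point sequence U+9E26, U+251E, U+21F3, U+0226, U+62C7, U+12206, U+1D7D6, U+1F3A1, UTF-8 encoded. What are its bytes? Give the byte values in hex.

E9 B8 A6 E2 94 9E E2 87 B3 C8 A6 E6 8B 87 F0 92 88 86 F0 9D 9F 96 F0 9F 8E A1

U+9E26: 3-byte form → E9 B8 A6.
U+251E: 3-byte form → E2 94 9E.
U+21F3: 3-byte form → E2 87 B3.
U+0226: 2-byte form → C8 A6.
U+62C7: 3-byte form → E6 8B 87.
U+12206: 4-byte form → F0 92 88 86.
U+1D7D6: 4-byte form → F0 9D 9F 96.
U+1F3A1: 4-byte form → F0 9F 8E A1.
Concatenated (26 bytes): E9 B8 A6 E2 94 9E E2 87 B3 C8 A6 E6 8B 87 F0 92 88 86 F0 9D 9F 96 F0 9F 8E A1.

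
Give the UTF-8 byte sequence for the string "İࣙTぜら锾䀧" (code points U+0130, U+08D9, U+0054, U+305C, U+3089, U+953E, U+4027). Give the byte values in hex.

U+0130: 2-byte form → C4 B0.
U+08D9: 3-byte form → E0 A3 99.
U+0054: 1-byte form → 54.
U+305C: 3-byte form → E3 81 9C.
U+3089: 3-byte form → E3 82 89.
U+953E: 3-byte form → E9 94 BE.
U+4027: 3-byte form → E4 80 A7.
Concatenated (18 bytes): C4 B0 E0 A3 99 54 E3 81 9C E3 82 89 E9 94 BE E4 80 A7.

C4 B0 E0 A3 99 54 E3 81 9C E3 82 89 E9 94 BE E4 80 A7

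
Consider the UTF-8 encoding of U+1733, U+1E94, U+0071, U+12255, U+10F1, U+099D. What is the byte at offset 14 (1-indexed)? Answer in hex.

0xB1

1-indexed offset 14 is 0-indexed offset 13.
U+1733 → 3-byte form E1 9C B3 at offsets 0–2.
U+1E94 → 3-byte form E1 BA 94 at offsets 3–5.
U+0071 → 1-byte form 71 at offsets 6–6.
U+12255 → 4-byte form F0 92 89 95 at offsets 7–10.
U+10F1 → 3-byte form E1 83 B1 at offsets 11–13.
Offset 13 falls in char 5's range; it's byte 3 of E1 83 B1 = 0xB1.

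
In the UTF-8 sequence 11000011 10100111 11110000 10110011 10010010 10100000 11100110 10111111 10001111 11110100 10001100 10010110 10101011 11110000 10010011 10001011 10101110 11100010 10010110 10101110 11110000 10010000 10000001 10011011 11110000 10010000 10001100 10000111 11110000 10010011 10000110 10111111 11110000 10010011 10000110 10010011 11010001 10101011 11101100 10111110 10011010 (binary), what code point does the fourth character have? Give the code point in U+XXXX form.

Offset 0: leading byte 0xC3 = 11000011 → 2-byte char #1 = C3 A7.
Offset 2: leading byte 0xF0 = 11110000 → 4-byte char #2 = F0 B3 92 A0.
Offset 6: leading byte 0xE6 = 11100110 → 3-byte char #3 = E6 BF 8F.
Offset 9: leading byte 0xF4 = 11110100 → 4-byte char #4 = F4 8C 96 AB.
Leading byte 0xF4 = 11110100 matches 11110xxx → 4-byte sequence.
Byte 1: 0xF4 = 11110100, payload 100 (3 bits).
Byte 2: 0x8C = 10001100 (10xxxxxx ✓), payload 001100.
Byte 3: 0x96 = 10010110 (10xxxxxx ✓), payload 010110.
Byte 4: 0xAB = 10101011 (10xxxxxx ✓), payload 101011.
Concatenate: 100001100010110101011 = 0x10C5AB (21 bits → U+10C5AB).

U+10C5AB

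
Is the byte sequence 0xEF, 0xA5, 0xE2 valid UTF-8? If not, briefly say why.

Leading byte 0xEF = 11101111 → 3-byte form.
Byte 3 is 0xE2 = 11100010, which is not 10xxxxxx — expected a continuation byte.

invalid (non-continuation byte where continuation expected)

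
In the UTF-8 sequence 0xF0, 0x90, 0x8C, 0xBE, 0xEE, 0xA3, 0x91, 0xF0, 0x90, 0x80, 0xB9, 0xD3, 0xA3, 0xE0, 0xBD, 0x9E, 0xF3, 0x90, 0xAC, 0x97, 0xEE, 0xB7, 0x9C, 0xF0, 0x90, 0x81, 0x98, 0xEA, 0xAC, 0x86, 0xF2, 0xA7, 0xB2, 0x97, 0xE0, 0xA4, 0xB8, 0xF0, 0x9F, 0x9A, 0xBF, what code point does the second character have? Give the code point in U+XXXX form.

U+E8D1

Offset 0: leading byte 0xF0 = 11110000 → 4-byte char #1 = F0 90 8C BE.
Offset 4: leading byte 0xEE = 11101110 → 3-byte char #2 = EE A3 91.
Leading byte 0xEE = 11101110 matches 1110xxxx → 3-byte sequence.
Byte 1: 0xEE = 11101110, payload 1110 (4 bits).
Byte 2: 0xA3 = 10100011 (10xxxxxx ✓), payload 100011.
Byte 3: 0x91 = 10010001 (10xxxxxx ✓), payload 010001.
Concatenate: 1110100011010001 = 0xE8D1 (16 bits → U+E8D1).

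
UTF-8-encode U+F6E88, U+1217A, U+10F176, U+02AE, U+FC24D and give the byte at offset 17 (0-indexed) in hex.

U+F6E88 → 4-byte form F3 B6 BA 88 at offsets 0–3.
U+1217A → 4-byte form F0 92 85 BA at offsets 4–7.
U+10F176 → 4-byte form F4 8F 85 B6 at offsets 8–11.
U+02AE → 2-byte form CA AE at offsets 12–13.
U+FC24D → 4-byte form F3 BC 89 8D at offsets 14–17.
Offset 17 falls in char 5's range; it's byte 4 of F3 BC 89 8D = 0x8D.

0x8D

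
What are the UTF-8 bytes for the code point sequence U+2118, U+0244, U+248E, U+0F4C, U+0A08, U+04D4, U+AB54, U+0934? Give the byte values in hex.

E2 84 98 C9 84 E2 92 8E E0 BD 8C E0 A8 88 D3 94 EA AD 94 E0 A4 B4

U+2118: 3-byte form → E2 84 98.
U+0244: 2-byte form → C9 84.
U+248E: 3-byte form → E2 92 8E.
U+0F4C: 3-byte form → E0 BD 8C.
U+0A08: 3-byte form → E0 A8 88.
U+04D4: 2-byte form → D3 94.
U+AB54: 3-byte form → EA AD 94.
U+0934: 3-byte form → E0 A4 B4.
Concatenated (22 bytes): E2 84 98 C9 84 E2 92 8E E0 BD 8C E0 A8 88 D3 94 EA AD 94 E0 A4 B4.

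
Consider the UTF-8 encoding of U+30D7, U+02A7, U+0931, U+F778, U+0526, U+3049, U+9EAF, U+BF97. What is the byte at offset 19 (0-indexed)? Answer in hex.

0xEB

U+30D7 → 3-byte form E3 83 97 at offsets 0–2.
U+02A7 → 2-byte form CA A7 at offsets 3–4.
U+0931 → 3-byte form E0 A4 B1 at offsets 5–7.
U+F778 → 3-byte form EF 9D B8 at offsets 8–10.
U+0526 → 2-byte form D4 A6 at offsets 11–12.
U+3049 → 3-byte form E3 81 89 at offsets 13–15.
U+9EAF → 3-byte form E9 BA AF at offsets 16–18.
U+BF97 → 3-byte form EB BE 97 at offsets 19–21.
Offset 19 falls in char 8's range; it's byte 1 of EB BE 97 = 0xEB.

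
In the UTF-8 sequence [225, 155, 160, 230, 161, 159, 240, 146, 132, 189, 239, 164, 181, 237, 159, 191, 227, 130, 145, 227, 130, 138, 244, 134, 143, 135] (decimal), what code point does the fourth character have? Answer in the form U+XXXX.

Offset 0: leading byte 0xE1 = 11100001 → 3-byte char #1 = E1 9B A0.
Offset 3: leading byte 0xE6 = 11100110 → 3-byte char #2 = E6 A1 9F.
Offset 6: leading byte 0xF0 = 11110000 → 4-byte char #3 = F0 92 84 BD.
Offset 10: leading byte 0xEF = 11101111 → 3-byte char #4 = EF A4 B5.
Leading byte 0xEF = 11101111 matches 1110xxxx → 3-byte sequence.
Byte 1: 0xEF = 11101111, payload 1111 (4 bits).
Byte 2: 0xA4 = 10100100 (10xxxxxx ✓), payload 100100.
Byte 3: 0xB5 = 10110101 (10xxxxxx ✓), payload 110101.
Concatenate: 1111100100110101 = 0xF935 (16 bits → U+F935).

U+F935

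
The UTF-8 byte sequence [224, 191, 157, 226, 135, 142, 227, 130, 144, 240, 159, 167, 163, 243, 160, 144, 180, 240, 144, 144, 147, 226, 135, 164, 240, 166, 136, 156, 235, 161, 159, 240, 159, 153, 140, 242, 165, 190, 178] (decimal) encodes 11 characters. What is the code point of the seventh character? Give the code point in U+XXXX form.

Offset 0: leading byte 0xE0 = 11100000 → 3-byte char #1 = E0 BF 9D.
Offset 3: leading byte 0xE2 = 11100010 → 3-byte char #2 = E2 87 8E.
Offset 6: leading byte 0xE3 = 11100011 → 3-byte char #3 = E3 82 90.
Offset 9: leading byte 0xF0 = 11110000 → 4-byte char #4 = F0 9F A7 A3.
Offset 13: leading byte 0xF3 = 11110011 → 4-byte char #5 = F3 A0 90 B4.
Offset 17: leading byte 0xF0 = 11110000 → 4-byte char #6 = F0 90 90 93.
Offset 21: leading byte 0xE2 = 11100010 → 3-byte char #7 = E2 87 A4.
Leading byte 0xE2 = 11100010 matches 1110xxxx → 3-byte sequence.
Byte 1: 0xE2 = 11100010, payload 0010 (4 bits).
Byte 2: 0x87 = 10000111 (10xxxxxx ✓), payload 000111.
Byte 3: 0xA4 = 10100100 (10xxxxxx ✓), payload 100100.
Concatenate: 0010000111100100 = 0x21E4 (16 bits → U+21E4).

U+21E4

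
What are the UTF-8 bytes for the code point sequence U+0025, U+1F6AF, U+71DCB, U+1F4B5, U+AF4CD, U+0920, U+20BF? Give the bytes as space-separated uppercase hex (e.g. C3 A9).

U+0025: 1-byte form → 25.
U+1F6AF: 4-byte form → F0 9F 9A AF.
U+71DCB: 4-byte form → F1 B1 B7 8B.
U+1F4B5: 4-byte form → F0 9F 92 B5.
U+AF4CD: 4-byte form → F2 AF 93 8D.
U+0920: 3-byte form → E0 A4 A0.
U+20BF: 3-byte form → E2 82 BF.
Concatenated (23 bytes): 25 F0 9F 9A AF F1 B1 B7 8B F0 9F 92 B5 F2 AF 93 8D E0 A4 A0 E2 82 BF.

25 F0 9F 9A AF F1 B1 B7 8B F0 9F 92 B5 F2 AF 93 8D E0 A4 A0 E2 82 BF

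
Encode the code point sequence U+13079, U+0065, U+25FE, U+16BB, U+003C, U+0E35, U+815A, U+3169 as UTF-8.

F0 93 81 B9 65 E2 97 BE E1 9A BB 3C E0 B8 B5 E8 85 9A E3 85 A9

U+13079: 4-byte form → F0 93 81 B9.
U+0065: 1-byte form → 65.
U+25FE: 3-byte form → E2 97 BE.
U+16BB: 3-byte form → E1 9A BB.
U+003C: 1-byte form → 3C.
U+0E35: 3-byte form → E0 B8 B5.
U+815A: 3-byte form → E8 85 9A.
U+3169: 3-byte form → E3 85 A9.
Concatenated (21 bytes): F0 93 81 B9 65 E2 97 BE E1 9A BB 3C E0 B8 B5 E8 85 9A E3 85 A9.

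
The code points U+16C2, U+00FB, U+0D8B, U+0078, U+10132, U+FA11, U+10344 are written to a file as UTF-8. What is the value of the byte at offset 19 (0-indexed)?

0x84

U+16C2 → 3-byte form E1 9B 82 at offsets 0–2.
U+00FB → 2-byte form C3 BB at offsets 3–4.
U+0D8B → 3-byte form E0 B6 8B at offsets 5–7.
U+0078 → 1-byte form 78 at offsets 8–8.
U+10132 → 4-byte form F0 90 84 B2 at offsets 9–12.
U+FA11 → 3-byte form EF A8 91 at offsets 13–15.
U+10344 → 4-byte form F0 90 8D 84 at offsets 16–19.
Offset 19 falls in char 7's range; it's byte 4 of F0 90 8D 84 = 0x84.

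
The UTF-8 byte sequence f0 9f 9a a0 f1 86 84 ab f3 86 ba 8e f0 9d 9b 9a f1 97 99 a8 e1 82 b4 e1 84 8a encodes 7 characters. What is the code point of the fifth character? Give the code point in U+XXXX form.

U+57668

Offset 0: leading byte 0xF0 = 11110000 → 4-byte char #1 = F0 9F 9A A0.
Offset 4: leading byte 0xF1 = 11110001 → 4-byte char #2 = F1 86 84 AB.
Offset 8: leading byte 0xF3 = 11110011 → 4-byte char #3 = F3 86 BA 8E.
Offset 12: leading byte 0xF0 = 11110000 → 4-byte char #4 = F0 9D 9B 9A.
Offset 16: leading byte 0xF1 = 11110001 → 4-byte char #5 = F1 97 99 A8.
Leading byte 0xF1 = 11110001 matches 11110xxx → 4-byte sequence.
Byte 1: 0xF1 = 11110001, payload 001 (3 bits).
Byte 2: 0x97 = 10010111 (10xxxxxx ✓), payload 010111.
Byte 3: 0x99 = 10011001 (10xxxxxx ✓), payload 011001.
Byte 4: 0xA8 = 10101000 (10xxxxxx ✓), payload 101000.
Concatenate: 001010111011001101000 = 0x57668 (21 bits → U+57668).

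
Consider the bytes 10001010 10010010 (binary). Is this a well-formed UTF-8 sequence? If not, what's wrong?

invalid (continuation byte with no leading byte)

Byte 0x8A = 10001010 has the form 10xxxxxx — a continuation byte — but there is no preceding leading byte.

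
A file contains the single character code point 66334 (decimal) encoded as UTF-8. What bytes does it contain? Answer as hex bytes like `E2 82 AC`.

U+1031E = 0x1031E = 66334 decimal. In range U+10000–U+10FFFF → 4-byte form: 11110xxx 10xxxxxx 10xxxxxx 10xxxxxx.
Binary (21 bits): 000010000001100011110.
Split 3+6+6+6: 000 | 010000 | 001100 | 011110.
Byte 1: 11110000 = 0xF0.
Byte 2: 10010000 = 0x90.
Byte 3: 10001100 = 0x8C.
Byte 4: 10011110 = 0x9E.

F0 90 8C 9E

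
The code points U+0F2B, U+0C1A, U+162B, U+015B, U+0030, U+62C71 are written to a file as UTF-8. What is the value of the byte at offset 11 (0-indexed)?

0x30

U+0F2B → 3-byte form E0 BC AB at offsets 0–2.
U+0C1A → 3-byte form E0 B0 9A at offsets 3–5.
U+162B → 3-byte form E1 98 AB at offsets 6–8.
U+015B → 2-byte form C5 9B at offsets 9–10.
U+0030 → 1-byte form 30 at offsets 11–11.
Offset 11 falls in char 5's range; it's byte 1 of 30 = 0x30.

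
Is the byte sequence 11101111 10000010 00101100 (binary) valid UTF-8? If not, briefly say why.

invalid (non-continuation byte where continuation expected)

Leading byte 0xEF = 11101111 → 3-byte form.
Byte 3 is 0x2C = 00101100, which is not 10xxxxxx — expected a continuation byte.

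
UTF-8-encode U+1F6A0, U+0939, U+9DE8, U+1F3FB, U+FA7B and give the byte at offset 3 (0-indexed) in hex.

0xA0

U+1F6A0 → 4-byte form F0 9F 9A A0 at offsets 0–3.
Offset 3 falls in char 1's range; it's byte 4 of F0 9F 9A A0 = 0xA0.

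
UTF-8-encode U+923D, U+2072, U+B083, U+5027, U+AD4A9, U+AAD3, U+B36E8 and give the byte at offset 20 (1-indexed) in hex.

0xF2

1-indexed offset 20 is 0-indexed offset 19.
U+923D → 3-byte form E9 88 BD at offsets 0–2.
U+2072 → 3-byte form E2 81 B2 at offsets 3–5.
U+B083 → 3-byte form EB 82 83 at offsets 6–8.
U+5027 → 3-byte form E5 80 A7 at offsets 9–11.
U+AD4A9 → 4-byte form F2 AD 92 A9 at offsets 12–15.
U+AAD3 → 3-byte form EA AB 93 at offsets 16–18.
U+B36E8 → 4-byte form F2 B3 9B A8 at offsets 19–22.
Offset 19 falls in char 7's range; it's byte 1 of F2 B3 9B A8 = 0xF2.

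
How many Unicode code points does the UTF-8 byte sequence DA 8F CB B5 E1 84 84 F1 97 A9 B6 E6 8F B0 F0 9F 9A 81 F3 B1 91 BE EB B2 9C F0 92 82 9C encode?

Byte at offset 0: 0xDA = 11011010 → 2-byte char (#1). Advance 2.
Byte at offset 2: 0xCB = 11001011 → 2-byte char (#2). Advance 2.
Byte at offset 4: 0xE1 = 11100001 → 3-byte char (#3). Advance 3.
Byte at offset 7: 0xF1 = 11110001 → 4-byte char (#4). Advance 4.
Byte at offset 11: 0xE6 = 11100110 → 3-byte char (#5). Advance 3.
Byte at offset 14: 0xF0 = 11110000 → 4-byte char (#6). Advance 4.
Byte at offset 18: 0xF3 = 11110011 → 4-byte char (#7). Advance 4.
Byte at offset 22: 0xEB = 11101011 → 3-byte char (#8). Advance 3.
Byte at offset 25: 0xF0 = 11110000 → 4-byte char (#9). Advance 4.
Reached end at offset 29 after 9 code points.

9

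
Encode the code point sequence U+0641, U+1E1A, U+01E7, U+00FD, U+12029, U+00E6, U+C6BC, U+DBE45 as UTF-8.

U+0641: 2-byte form → D9 81.
U+1E1A: 3-byte form → E1 B8 9A.
U+01E7: 2-byte form → C7 A7.
U+00FD: 2-byte form → C3 BD.
U+12029: 4-byte form → F0 92 80 A9.
U+00E6: 2-byte form → C3 A6.
U+C6BC: 3-byte form → EC 9A BC.
U+DBE45: 4-byte form → F3 9B B9 85.
Concatenated (22 bytes): D9 81 E1 B8 9A C7 A7 C3 BD F0 92 80 A9 C3 A6 EC 9A BC F3 9B B9 85.

D9 81 E1 B8 9A C7 A7 C3 BD F0 92 80 A9 C3 A6 EC 9A BC F3 9B B9 85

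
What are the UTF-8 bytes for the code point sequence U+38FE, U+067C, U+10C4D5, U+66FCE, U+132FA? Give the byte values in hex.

U+38FE: 3-byte form → E3 A3 BE.
U+067C: 2-byte form → D9 BC.
U+10C4D5: 4-byte form → F4 8C 93 95.
U+66FCE: 4-byte form → F1 A6 BF 8E.
U+132FA: 4-byte form → F0 93 8B BA.
Concatenated (17 bytes): E3 A3 BE D9 BC F4 8C 93 95 F1 A6 BF 8E F0 93 8B BA.

E3 A3 BE D9 BC F4 8C 93 95 F1 A6 BF 8E F0 93 8B BA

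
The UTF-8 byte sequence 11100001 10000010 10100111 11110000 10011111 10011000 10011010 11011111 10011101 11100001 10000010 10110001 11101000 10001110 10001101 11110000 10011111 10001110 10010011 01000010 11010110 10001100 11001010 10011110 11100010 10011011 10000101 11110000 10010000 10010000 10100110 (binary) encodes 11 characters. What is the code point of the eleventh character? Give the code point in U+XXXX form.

U+10426

Offset 0: leading byte 0xE1 = 11100001 → 3-byte char #1 = E1 82 A7.
Offset 3: leading byte 0xF0 = 11110000 → 4-byte char #2 = F0 9F 98 9A.
Offset 7: leading byte 0xDF = 11011111 → 2-byte char #3 = DF 9D.
Offset 9: leading byte 0xE1 = 11100001 → 3-byte char #4 = E1 82 B1.
Offset 12: leading byte 0xE8 = 11101000 → 3-byte char #5 = E8 8E 8D.
Offset 15: leading byte 0xF0 = 11110000 → 4-byte char #6 = F0 9F 8E 93.
Offset 19: leading byte 0x42 = 01000010 → 1-byte char #7 = 42.
Offset 20: leading byte 0xD6 = 11010110 → 2-byte char #8 = D6 8C.
Offset 22: leading byte 0xCA = 11001010 → 2-byte char #9 = CA 9E.
Offset 24: leading byte 0xE2 = 11100010 → 3-byte char #10 = E2 9B 85.
Offset 27: leading byte 0xF0 = 11110000 → 4-byte char #11 = F0 90 90 A6.
Leading byte 0xF0 = 11110000 matches 11110xxx → 4-byte sequence.
Byte 1: 0xF0 = 11110000, payload 000 (3 bits).
Byte 2: 0x90 = 10010000 (10xxxxxx ✓), payload 010000.
Byte 3: 0x90 = 10010000 (10xxxxxx ✓), payload 010000.
Byte 4: 0xA6 = 10100110 (10xxxxxx ✓), payload 100110.
Concatenate: 000010000010000100110 = 0x10426 (21 bits → U+10426).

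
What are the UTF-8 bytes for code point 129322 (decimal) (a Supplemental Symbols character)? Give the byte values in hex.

F0 9F A4 AA

U+1F92A = 0x1F92A = 129322 decimal. In range U+10000–U+10FFFF → 4-byte form: 11110xxx 10xxxxxx 10xxxxxx 10xxxxxx.
Binary (21 bits): 000011111100100101010.
Split 3+6+6+6: 000 | 011111 | 100100 | 101010.
Byte 1: 11110000 = 0xF0.
Byte 2: 10011111 = 0x9F.
Byte 3: 10100100 = 0xA4.
Byte 4: 10101010 = 0xAA.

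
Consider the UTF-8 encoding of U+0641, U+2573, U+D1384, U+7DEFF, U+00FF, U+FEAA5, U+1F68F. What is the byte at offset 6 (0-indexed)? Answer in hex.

0x91

U+0641 → 2-byte form D9 81 at offsets 0–1.
U+2573 → 3-byte form E2 95 B3 at offsets 2–4.
U+D1384 → 4-byte form F3 91 8E 84 at offsets 5–8.
Offset 6 falls in char 3's range; it's byte 2 of F3 91 8E 84 = 0x91.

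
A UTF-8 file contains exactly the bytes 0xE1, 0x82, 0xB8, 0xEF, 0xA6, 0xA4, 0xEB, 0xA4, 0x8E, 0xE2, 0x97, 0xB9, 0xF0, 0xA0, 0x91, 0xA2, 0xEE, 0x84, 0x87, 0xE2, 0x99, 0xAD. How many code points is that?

7

Byte at offset 0: 0xE1 = 11100001 → 3-byte char (#1). Advance 3.
Byte at offset 3: 0xEF = 11101111 → 3-byte char (#2). Advance 3.
Byte at offset 6: 0xEB = 11101011 → 3-byte char (#3). Advance 3.
Byte at offset 9: 0xE2 = 11100010 → 3-byte char (#4). Advance 3.
Byte at offset 12: 0xF0 = 11110000 → 4-byte char (#5). Advance 4.
Byte at offset 16: 0xEE = 11101110 → 3-byte char (#6). Advance 3.
Byte at offset 19: 0xE2 = 11100010 → 3-byte char (#7). Advance 3.
Reached end at offset 22 after 7 code points.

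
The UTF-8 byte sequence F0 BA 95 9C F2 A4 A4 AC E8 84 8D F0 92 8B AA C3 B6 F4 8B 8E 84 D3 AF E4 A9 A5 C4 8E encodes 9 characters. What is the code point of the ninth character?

Offset 0: leading byte 0xF0 = 11110000 → 4-byte char #1 = F0 BA 95 9C.
Offset 4: leading byte 0xF2 = 11110010 → 4-byte char #2 = F2 A4 A4 AC.
Offset 8: leading byte 0xE8 = 11101000 → 3-byte char #3 = E8 84 8D.
Offset 11: leading byte 0xF0 = 11110000 → 4-byte char #4 = F0 92 8B AA.
Offset 15: leading byte 0xC3 = 11000011 → 2-byte char #5 = C3 B6.
Offset 17: leading byte 0xF4 = 11110100 → 4-byte char #6 = F4 8B 8E 84.
Offset 21: leading byte 0xD3 = 11010011 → 2-byte char #7 = D3 AF.
Offset 23: leading byte 0xE4 = 11100100 → 3-byte char #8 = E4 A9 A5.
Offset 26: leading byte 0xC4 = 11000100 → 2-byte char #9 = C4 8E.
Leading byte 0xC4 = 11000100 matches 110xxxxx → 2-byte sequence.
Byte 1: 0xC4 = 11000100, payload 00100 (5 bits).
Byte 2: 0x8E = 10001110 (10xxxxxx ✓), payload 001110.
Concatenate: 00100001110 = 0x10E (11 bits → U+010E).

U+010E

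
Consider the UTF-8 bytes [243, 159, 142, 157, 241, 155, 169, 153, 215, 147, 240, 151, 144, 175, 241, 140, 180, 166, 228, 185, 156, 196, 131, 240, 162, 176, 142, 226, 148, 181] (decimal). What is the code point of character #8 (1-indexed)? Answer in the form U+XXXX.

U+22C0E

Offset 0: leading byte 0xF3 = 11110011 → 4-byte char #1 = F3 9F 8E 9D.
Offset 4: leading byte 0xF1 = 11110001 → 4-byte char #2 = F1 9B A9 99.
Offset 8: leading byte 0xD7 = 11010111 → 2-byte char #3 = D7 93.
Offset 10: leading byte 0xF0 = 11110000 → 4-byte char #4 = F0 97 90 AF.
Offset 14: leading byte 0xF1 = 11110001 → 4-byte char #5 = F1 8C B4 A6.
Offset 18: leading byte 0xE4 = 11100100 → 3-byte char #6 = E4 B9 9C.
Offset 21: leading byte 0xC4 = 11000100 → 2-byte char #7 = C4 83.
Offset 23: leading byte 0xF0 = 11110000 → 4-byte char #8 = F0 A2 B0 8E.
Leading byte 0xF0 = 11110000 matches 11110xxx → 4-byte sequence.
Byte 1: 0xF0 = 11110000, payload 000 (3 bits).
Byte 2: 0xA2 = 10100010 (10xxxxxx ✓), payload 100010.
Byte 3: 0xB0 = 10110000 (10xxxxxx ✓), payload 110000.
Byte 4: 0x8E = 10001110 (10xxxxxx ✓), payload 001110.
Concatenate: 000100010110000001110 = 0x22C0E (21 bits → U+22C0E).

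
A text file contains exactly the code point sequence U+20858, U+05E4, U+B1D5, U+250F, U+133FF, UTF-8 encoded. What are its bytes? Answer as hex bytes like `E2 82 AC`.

F0 A0 A1 98 D7 A4 EB 87 95 E2 94 8F F0 93 8F BF

U+20858: 4-byte form → F0 A0 A1 98.
U+05E4: 2-byte form → D7 A4.
U+B1D5: 3-byte form → EB 87 95.
U+250F: 3-byte form → E2 94 8F.
U+133FF: 4-byte form → F0 93 8F BF.
Concatenated (16 bytes): F0 A0 A1 98 D7 A4 EB 87 95 E2 94 8F F0 93 8F BF.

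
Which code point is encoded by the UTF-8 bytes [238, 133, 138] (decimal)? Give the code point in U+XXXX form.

U+E14A

Leading byte 0xEE = 11101110 matches 1110xxxx → 3-byte sequence.
Byte 1: 0xEE = 11101110, payload 1110 (4 bits).
Byte 2: 0x85 = 10000101 (10xxxxxx ✓), payload 000101.
Byte 3: 0x8A = 10001010 (10xxxxxx ✓), payload 001010.
Concatenate: 1110000101001010 = 0xE14A (16 bits → U+E14A).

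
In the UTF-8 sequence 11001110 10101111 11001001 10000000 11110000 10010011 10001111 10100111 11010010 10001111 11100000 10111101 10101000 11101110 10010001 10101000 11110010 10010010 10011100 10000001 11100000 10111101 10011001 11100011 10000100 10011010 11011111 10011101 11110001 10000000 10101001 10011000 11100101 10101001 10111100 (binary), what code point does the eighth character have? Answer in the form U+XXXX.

Offset 0: leading byte 0xCE = 11001110 → 2-byte char #1 = CE AF.
Offset 2: leading byte 0xC9 = 11001001 → 2-byte char #2 = C9 80.
Offset 4: leading byte 0xF0 = 11110000 → 4-byte char #3 = F0 93 8F A7.
Offset 8: leading byte 0xD2 = 11010010 → 2-byte char #4 = D2 8F.
Offset 10: leading byte 0xE0 = 11100000 → 3-byte char #5 = E0 BD A8.
Offset 13: leading byte 0xEE = 11101110 → 3-byte char #6 = EE 91 A8.
Offset 16: leading byte 0xF2 = 11110010 → 4-byte char #7 = F2 92 9C 81.
Offset 20: leading byte 0xE0 = 11100000 → 3-byte char #8 = E0 BD 99.
Leading byte 0xE0 = 11100000 matches 1110xxxx → 3-byte sequence.
Byte 1: 0xE0 = 11100000, payload 0000 (4 bits).
Byte 2: 0xBD = 10111101 (10xxxxxx ✓), payload 111101.
Byte 3: 0x99 = 10011001 (10xxxxxx ✓), payload 011001.
Concatenate: 0000111101011001 = 0xF59 (16 bits → U+0F59).

U+0F59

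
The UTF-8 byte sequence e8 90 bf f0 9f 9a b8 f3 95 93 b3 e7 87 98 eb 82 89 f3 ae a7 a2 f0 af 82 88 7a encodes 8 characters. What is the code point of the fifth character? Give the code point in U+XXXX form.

U+B089

Offset 0: leading byte 0xE8 = 11101000 → 3-byte char #1 = E8 90 BF.
Offset 3: leading byte 0xF0 = 11110000 → 4-byte char #2 = F0 9F 9A B8.
Offset 7: leading byte 0xF3 = 11110011 → 4-byte char #3 = F3 95 93 B3.
Offset 11: leading byte 0xE7 = 11100111 → 3-byte char #4 = E7 87 98.
Offset 14: leading byte 0xEB = 11101011 → 3-byte char #5 = EB 82 89.
Leading byte 0xEB = 11101011 matches 1110xxxx → 3-byte sequence.
Byte 1: 0xEB = 11101011, payload 1011 (4 bits).
Byte 2: 0x82 = 10000010 (10xxxxxx ✓), payload 000010.
Byte 3: 0x89 = 10001001 (10xxxxxx ✓), payload 001001.
Concatenate: 1011000010001001 = 0xB089 (16 bits → U+B089).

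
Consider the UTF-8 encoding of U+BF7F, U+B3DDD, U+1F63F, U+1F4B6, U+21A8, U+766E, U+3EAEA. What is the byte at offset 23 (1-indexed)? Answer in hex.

0xBE

1-indexed offset 23 is 0-indexed offset 22.
U+BF7F → 3-byte form EB BD BF at offsets 0–2.
U+B3DDD → 4-byte form F2 B3 B7 9D at offsets 3–6.
U+1F63F → 4-byte form F0 9F 98 BF at offsets 7–10.
U+1F4B6 → 4-byte form F0 9F 92 B6 at offsets 11–14.
U+21A8 → 3-byte form E2 86 A8 at offsets 15–17.
U+766E → 3-byte form E7 99 AE at offsets 18–20.
U+3EAEA → 4-byte form F0 BE AB AA at offsets 21–24.
Offset 22 falls in char 7's range; it's byte 2 of F0 BE AB AA = 0xBE.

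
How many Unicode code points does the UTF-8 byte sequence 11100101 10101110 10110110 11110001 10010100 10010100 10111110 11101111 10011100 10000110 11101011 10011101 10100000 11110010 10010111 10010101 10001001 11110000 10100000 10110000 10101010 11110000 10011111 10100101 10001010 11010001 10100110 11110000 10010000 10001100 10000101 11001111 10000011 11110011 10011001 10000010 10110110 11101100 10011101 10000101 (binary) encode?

Byte at offset 0: 0xE5 = 11100101 → 3-byte char (#1). Advance 3.
Byte at offset 3: 0xF1 = 11110001 → 4-byte char (#2). Advance 4.
Byte at offset 7: 0xEF = 11101111 → 3-byte char (#3). Advance 3.
Byte at offset 10: 0xEB = 11101011 → 3-byte char (#4). Advance 3.
Byte at offset 13: 0xF2 = 11110010 → 4-byte char (#5). Advance 4.
Byte at offset 17: 0xF0 = 11110000 → 4-byte char (#6). Advance 4.
Byte at offset 21: 0xF0 = 11110000 → 4-byte char (#7). Advance 4.
Byte at offset 25: 0xD1 = 11010001 → 2-byte char (#8). Advance 2.
Byte at offset 27: 0xF0 = 11110000 → 4-byte char (#9). Advance 4.
Byte at offset 31: 0xCF = 11001111 → 2-byte char (#10). Advance 2.
Byte at offset 33: 0xF3 = 11110011 → 4-byte char (#11). Advance 4.
Byte at offset 37: 0xEC = 11101100 → 3-byte char (#12). Advance 3.
Reached end at offset 40 after 12 code points.

12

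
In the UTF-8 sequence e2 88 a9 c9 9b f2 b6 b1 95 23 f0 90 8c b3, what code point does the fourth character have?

U+0023

Offset 0: leading byte 0xE2 = 11100010 → 3-byte char #1 = E2 88 A9.
Offset 3: leading byte 0xC9 = 11001001 → 2-byte char #2 = C9 9B.
Offset 5: leading byte 0xF2 = 11110010 → 4-byte char #3 = F2 B6 B1 95.
Offset 9: leading byte 0x23 = 00100011 → 1-byte char #4 = 23.
Leading byte 0x23 = 00100011 matches 0xxxxxxx → 1-byte sequence.
Byte 1: 0x23 = 00100011, payload 0100011 (7 bits).
Concatenate: 0100011 = 0x23 (7 bits → U+0023).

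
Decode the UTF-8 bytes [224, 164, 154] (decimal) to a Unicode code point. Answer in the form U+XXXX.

Leading byte 0xE0 = 11100000 matches 1110xxxx → 3-byte sequence.
Byte 1: 0xE0 = 11100000, payload 0000 (4 bits).
Byte 2: 0xA4 = 10100100 (10xxxxxx ✓), payload 100100.
Byte 3: 0x9A = 10011010 (10xxxxxx ✓), payload 011010.
Concatenate: 0000100100011010 = 0x91A (16 bits → U+091A).

U+091A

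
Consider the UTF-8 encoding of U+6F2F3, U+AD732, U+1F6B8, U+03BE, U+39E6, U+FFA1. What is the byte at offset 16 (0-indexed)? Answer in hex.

0xA6

U+6F2F3 → 4-byte form F1 AF 8B B3 at offsets 0–3.
U+AD732 → 4-byte form F2 AD 9C B2 at offsets 4–7.
U+1F6B8 → 4-byte form F0 9F 9A B8 at offsets 8–11.
U+03BE → 2-byte form CE BE at offsets 12–13.
U+39E6 → 3-byte form E3 A7 A6 at offsets 14–16.
Offset 16 falls in char 5's range; it's byte 3 of E3 A7 A6 = 0xA6.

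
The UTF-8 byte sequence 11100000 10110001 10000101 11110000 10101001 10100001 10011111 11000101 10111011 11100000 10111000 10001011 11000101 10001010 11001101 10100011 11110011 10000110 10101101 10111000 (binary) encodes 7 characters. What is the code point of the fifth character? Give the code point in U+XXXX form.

Offset 0: leading byte 0xE0 = 11100000 → 3-byte char #1 = E0 B1 85.
Offset 3: leading byte 0xF0 = 11110000 → 4-byte char #2 = F0 A9 A1 9F.
Offset 7: leading byte 0xC5 = 11000101 → 2-byte char #3 = C5 BB.
Offset 9: leading byte 0xE0 = 11100000 → 3-byte char #4 = E0 B8 8B.
Offset 12: leading byte 0xC5 = 11000101 → 2-byte char #5 = C5 8A.
Leading byte 0xC5 = 11000101 matches 110xxxxx → 2-byte sequence.
Byte 1: 0xC5 = 11000101, payload 00101 (5 bits).
Byte 2: 0x8A = 10001010 (10xxxxxx ✓), payload 001010.
Concatenate: 00101001010 = 0x14A (11 bits → U+014A).

U+014A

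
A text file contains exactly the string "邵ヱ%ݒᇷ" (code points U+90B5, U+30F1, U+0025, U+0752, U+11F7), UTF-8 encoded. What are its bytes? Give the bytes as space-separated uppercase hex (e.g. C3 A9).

U+90B5: 3-byte form → E9 82 B5.
U+30F1: 3-byte form → E3 83 B1.
U+0025: 1-byte form → 25.
U+0752: 2-byte form → DD 92.
U+11F7: 3-byte form → E1 87 B7.
Concatenated (12 bytes): E9 82 B5 E3 83 B1 25 DD 92 E1 87 B7.

E9 82 B5 E3 83 B1 25 DD 92 E1 87 B7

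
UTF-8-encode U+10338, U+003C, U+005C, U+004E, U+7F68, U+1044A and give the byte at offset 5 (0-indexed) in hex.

0x5C

U+10338 → 4-byte form F0 90 8C B8 at offsets 0–3.
U+003C → 1-byte form 3C at offsets 4–4.
U+005C → 1-byte form 5C at offsets 5–5.
Offset 5 falls in char 3's range; it's byte 1 of 5C = 0x5C.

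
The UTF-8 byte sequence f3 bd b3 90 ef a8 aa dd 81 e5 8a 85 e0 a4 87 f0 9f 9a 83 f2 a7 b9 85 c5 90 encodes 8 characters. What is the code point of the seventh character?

Offset 0: leading byte 0xF3 = 11110011 → 4-byte char #1 = F3 BD B3 90.
Offset 4: leading byte 0xEF = 11101111 → 3-byte char #2 = EF A8 AA.
Offset 7: leading byte 0xDD = 11011101 → 2-byte char #3 = DD 81.
Offset 9: leading byte 0xE5 = 11100101 → 3-byte char #4 = E5 8A 85.
Offset 12: leading byte 0xE0 = 11100000 → 3-byte char #5 = E0 A4 87.
Offset 15: leading byte 0xF0 = 11110000 → 4-byte char #6 = F0 9F 9A 83.
Offset 19: leading byte 0xF2 = 11110010 → 4-byte char #7 = F2 A7 B9 85.
Leading byte 0xF2 = 11110010 matches 11110xxx → 4-byte sequence.
Byte 1: 0xF2 = 11110010, payload 010 (3 bits).
Byte 2: 0xA7 = 10100111 (10xxxxxx ✓), payload 100111.
Byte 3: 0xB9 = 10111001 (10xxxxxx ✓), payload 111001.
Byte 4: 0x85 = 10000101 (10xxxxxx ✓), payload 000101.
Concatenate: 010100111111001000101 = 0xA7E45 (21 bits → U+A7E45).

U+A7E45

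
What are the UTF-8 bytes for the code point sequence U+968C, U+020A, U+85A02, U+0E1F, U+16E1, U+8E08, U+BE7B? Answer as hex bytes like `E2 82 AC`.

U+968C: 3-byte form → E9 9A 8C.
U+020A: 2-byte form → C8 8A.
U+85A02: 4-byte form → F2 85 A8 82.
U+0E1F: 3-byte form → E0 B8 9F.
U+16E1: 3-byte form → E1 9B A1.
U+8E08: 3-byte form → E8 B8 88.
U+BE7B: 3-byte form → EB B9 BB.
Concatenated (21 bytes): E9 9A 8C C8 8A F2 85 A8 82 E0 B8 9F E1 9B A1 E8 B8 88 EB B9 BB.

E9 9A 8C C8 8A F2 85 A8 82 E0 B8 9F E1 9B A1 E8 B8 88 EB B9 BB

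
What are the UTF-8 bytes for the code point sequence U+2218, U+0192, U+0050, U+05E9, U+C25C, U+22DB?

U+2218: 3-byte form → E2 88 98.
U+0192: 2-byte form → C6 92.
U+0050: 1-byte form → 50.
U+05E9: 2-byte form → D7 A9.
U+C25C: 3-byte form → EC 89 9C.
U+22DB: 3-byte form → E2 8B 9B.
Concatenated (14 bytes): E2 88 98 C6 92 50 D7 A9 EC 89 9C E2 8B 9B.

E2 88 98 C6 92 50 D7 A9 EC 89 9C E2 8B 9B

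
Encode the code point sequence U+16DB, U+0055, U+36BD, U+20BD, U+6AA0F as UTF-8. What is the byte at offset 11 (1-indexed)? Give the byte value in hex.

1-indexed offset 11 is 0-indexed offset 10.
U+16DB → 3-byte form E1 9B 9B at offsets 0–2.
U+0055 → 1-byte form 55 at offsets 3–3.
U+36BD → 3-byte form E3 9A BD at offsets 4–6.
U+20BD → 3-byte form E2 82 BD at offsets 7–9.
U+6AA0F → 4-byte form F1 AA A8 8F at offsets 10–13.
Offset 10 falls in char 5's range; it's byte 1 of F1 AA A8 8F = 0xF1.

0xF1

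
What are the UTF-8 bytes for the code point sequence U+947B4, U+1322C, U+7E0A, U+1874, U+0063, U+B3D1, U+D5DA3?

U+947B4: 4-byte form → F2 94 9E B4.
U+1322C: 4-byte form → F0 93 88 AC.
U+7E0A: 3-byte form → E7 B8 8A.
U+1874: 3-byte form → E1 A1 B4.
U+0063: 1-byte form → 63.
U+B3D1: 3-byte form → EB 8F 91.
U+D5DA3: 4-byte form → F3 95 B6 A3.
Concatenated (22 bytes): F2 94 9E B4 F0 93 88 AC E7 B8 8A E1 A1 B4 63 EB 8F 91 F3 95 B6 A3.

F2 94 9E B4 F0 93 88 AC E7 B8 8A E1 A1 B4 63 EB 8F 91 F3 95 B6 A3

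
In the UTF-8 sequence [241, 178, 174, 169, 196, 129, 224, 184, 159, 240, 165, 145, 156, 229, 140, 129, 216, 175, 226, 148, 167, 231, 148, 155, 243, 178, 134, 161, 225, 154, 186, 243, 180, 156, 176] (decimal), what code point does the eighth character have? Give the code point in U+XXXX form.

Offset 0: leading byte 0xF1 = 11110001 → 4-byte char #1 = F1 B2 AE A9.
Offset 4: leading byte 0xC4 = 11000100 → 2-byte char #2 = C4 81.
Offset 6: leading byte 0xE0 = 11100000 → 3-byte char #3 = E0 B8 9F.
Offset 9: leading byte 0xF0 = 11110000 → 4-byte char #4 = F0 A5 91 9C.
Offset 13: leading byte 0xE5 = 11100101 → 3-byte char #5 = E5 8C 81.
Offset 16: leading byte 0xD8 = 11011000 → 2-byte char #6 = D8 AF.
Offset 18: leading byte 0xE2 = 11100010 → 3-byte char #7 = E2 94 A7.
Offset 21: leading byte 0xE7 = 11100111 → 3-byte char #8 = E7 94 9B.
Leading byte 0xE7 = 11100111 matches 1110xxxx → 3-byte sequence.
Byte 1: 0xE7 = 11100111, payload 0111 (4 bits).
Byte 2: 0x94 = 10010100 (10xxxxxx ✓), payload 010100.
Byte 3: 0x9B = 10011011 (10xxxxxx ✓), payload 011011.
Concatenate: 0111010100011011 = 0x751B (16 bits → U+751B).

U+751B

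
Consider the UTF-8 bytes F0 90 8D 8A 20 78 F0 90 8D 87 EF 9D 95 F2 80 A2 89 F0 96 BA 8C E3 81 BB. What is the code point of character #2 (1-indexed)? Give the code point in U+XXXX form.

Offset 0: leading byte 0xF0 = 11110000 → 4-byte char #1 = F0 90 8D 8A.
Offset 4: leading byte 0x20 = 00100000 → 1-byte char #2 = 20.
Leading byte 0x20 = 00100000 matches 0xxxxxxx → 1-byte sequence.
Byte 1: 0x20 = 00100000, payload 0100000 (7 bits).
Concatenate: 0100000 = 0x20 (7 bits → U+0020).

U+0020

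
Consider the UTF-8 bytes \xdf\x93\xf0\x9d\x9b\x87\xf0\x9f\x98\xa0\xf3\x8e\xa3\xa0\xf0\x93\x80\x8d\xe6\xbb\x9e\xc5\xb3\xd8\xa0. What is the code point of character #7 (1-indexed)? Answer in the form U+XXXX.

U+0173

Offset 0: leading byte 0xDF = 11011111 → 2-byte char #1 = DF 93.
Offset 2: leading byte 0xF0 = 11110000 → 4-byte char #2 = F0 9D 9B 87.
Offset 6: leading byte 0xF0 = 11110000 → 4-byte char #3 = F0 9F 98 A0.
Offset 10: leading byte 0xF3 = 11110011 → 4-byte char #4 = F3 8E A3 A0.
Offset 14: leading byte 0xF0 = 11110000 → 4-byte char #5 = F0 93 80 8D.
Offset 18: leading byte 0xE6 = 11100110 → 3-byte char #6 = E6 BB 9E.
Offset 21: leading byte 0xC5 = 11000101 → 2-byte char #7 = C5 B3.
Leading byte 0xC5 = 11000101 matches 110xxxxx → 2-byte sequence.
Byte 1: 0xC5 = 11000101, payload 00101 (5 bits).
Byte 2: 0xB3 = 10110011 (10xxxxxx ✓), payload 110011.
Concatenate: 00101110011 = 0x173 (11 bits → U+0173).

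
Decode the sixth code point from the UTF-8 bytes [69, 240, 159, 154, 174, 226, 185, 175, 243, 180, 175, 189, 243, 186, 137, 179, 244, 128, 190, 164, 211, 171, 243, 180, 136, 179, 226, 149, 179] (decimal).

U+100FA4

Offset 0: leading byte 0x45 = 01000101 → 1-byte char #1 = 45.
Offset 1: leading byte 0xF0 = 11110000 → 4-byte char #2 = F0 9F 9A AE.
Offset 5: leading byte 0xE2 = 11100010 → 3-byte char #3 = E2 B9 AF.
Offset 8: leading byte 0xF3 = 11110011 → 4-byte char #4 = F3 B4 AF BD.
Offset 12: leading byte 0xF3 = 11110011 → 4-byte char #5 = F3 BA 89 B3.
Offset 16: leading byte 0xF4 = 11110100 → 4-byte char #6 = F4 80 BE A4.
Leading byte 0xF4 = 11110100 matches 11110xxx → 4-byte sequence.
Byte 1: 0xF4 = 11110100, payload 100 (3 bits).
Byte 2: 0x80 = 10000000 (10xxxxxx ✓), payload 000000.
Byte 3: 0xBE = 10111110 (10xxxxxx ✓), payload 111110.
Byte 4: 0xA4 = 10100100 (10xxxxxx ✓), payload 100100.
Concatenate: 100000000111110100100 = 0x100FA4 (21 bits → U+100FA4).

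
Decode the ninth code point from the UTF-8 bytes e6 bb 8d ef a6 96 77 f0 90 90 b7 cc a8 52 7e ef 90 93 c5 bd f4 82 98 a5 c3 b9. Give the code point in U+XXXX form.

U+017D

Offset 0: leading byte 0xE6 = 11100110 → 3-byte char #1 = E6 BB 8D.
Offset 3: leading byte 0xEF = 11101111 → 3-byte char #2 = EF A6 96.
Offset 6: leading byte 0x77 = 01110111 → 1-byte char #3 = 77.
Offset 7: leading byte 0xF0 = 11110000 → 4-byte char #4 = F0 90 90 B7.
Offset 11: leading byte 0xCC = 11001100 → 2-byte char #5 = CC A8.
Offset 13: leading byte 0x52 = 01010010 → 1-byte char #6 = 52.
Offset 14: leading byte 0x7E = 01111110 → 1-byte char #7 = 7E.
Offset 15: leading byte 0xEF = 11101111 → 3-byte char #8 = EF 90 93.
Offset 18: leading byte 0xC5 = 11000101 → 2-byte char #9 = C5 BD.
Leading byte 0xC5 = 11000101 matches 110xxxxx → 2-byte sequence.
Byte 1: 0xC5 = 11000101, payload 00101 (5 bits).
Byte 2: 0xBD = 10111101 (10xxxxxx ✓), payload 111101.
Concatenate: 00101111101 = 0x17D (11 bits → U+017D).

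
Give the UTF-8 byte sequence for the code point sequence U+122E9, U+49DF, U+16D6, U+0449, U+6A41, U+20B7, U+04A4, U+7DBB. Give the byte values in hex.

F0 92 8B A9 E4 A7 9F E1 9B 96 D1 89 E6 A9 81 E2 82 B7 D2 A4 E7 B6 BB

U+122E9: 4-byte form → F0 92 8B A9.
U+49DF: 3-byte form → E4 A7 9F.
U+16D6: 3-byte form → E1 9B 96.
U+0449: 2-byte form → D1 89.
U+6A41: 3-byte form → E6 A9 81.
U+20B7: 3-byte form → E2 82 B7.
U+04A4: 2-byte form → D2 A4.
U+7DBB: 3-byte form → E7 B6 BB.
Concatenated (23 bytes): F0 92 8B A9 E4 A7 9F E1 9B 96 D1 89 E6 A9 81 E2 82 B7 D2 A4 E7 B6 BB.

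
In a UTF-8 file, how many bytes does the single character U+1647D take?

U+1647D = 0x1647D. UTF-8 uses 1 byte below 0x80, 2 below 0x800, 3 below 0x10000, 4 up to 0x10FFFF. 0x1647D is in U+10000–U+10FFFF → 4 bytes.

4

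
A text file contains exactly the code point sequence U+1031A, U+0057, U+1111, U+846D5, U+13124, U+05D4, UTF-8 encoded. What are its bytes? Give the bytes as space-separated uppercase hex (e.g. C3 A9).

U+1031A: 4-byte form → F0 90 8C 9A.
U+0057: 1-byte form → 57.
U+1111: 3-byte form → E1 84 91.
U+846D5: 4-byte form → F2 84 9B 95.
U+13124: 4-byte form → F0 93 84 A4.
U+05D4: 2-byte form → D7 94.
Concatenated (18 bytes): F0 90 8C 9A 57 E1 84 91 F2 84 9B 95 F0 93 84 A4 D7 94.

F0 90 8C 9A 57 E1 84 91 F2 84 9B 95 F0 93 84 A4 D7 94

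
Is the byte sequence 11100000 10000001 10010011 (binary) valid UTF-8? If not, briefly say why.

Leading byte 0xE0 = 11100000 → 3-byte form.
Continuation bytes all match 10xxxxxx. Payload decodes to 0x53.
But 0x53 < 0x800, the minimum for a 3-byte sequence — this is an overlong encoding.

invalid (overlong encoding)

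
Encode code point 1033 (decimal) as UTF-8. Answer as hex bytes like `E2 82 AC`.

D0 89

U+0409 = 0x409 = 1033 decimal. In range U+0080–U+07FF → 2-byte form: 110xxxxx 10xxxxxx.
Binary (11 bits): 10000001001.
Split 5+6: 10000 | 001001.
Byte 1: 11010000 = 0xD0.
Byte 2: 10001001 = 0x89.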